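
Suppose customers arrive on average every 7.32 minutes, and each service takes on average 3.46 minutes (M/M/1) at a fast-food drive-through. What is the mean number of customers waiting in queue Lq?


λ = 60/7.32 = 8.1967 /hr
μ = 60/3.46 = 17.3410 /hr
ρ = λ/μ = 8.1967/17.3410 = 0.4727
Lq = ρ²/(1−ρ) = 0.2234/0.5273 = 0.4237

Final: 0.4237


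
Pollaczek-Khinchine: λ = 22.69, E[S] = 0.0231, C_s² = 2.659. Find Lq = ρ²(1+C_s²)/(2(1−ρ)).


ρ = λ·E[S] = 22.69·0.0231 = 0.5241
Lq = ρ²(1+C_s²)/(2(1−ρ)) = 0.2747·(1+2.659)/(2·0.4759)
= 0.2747·3.6590/0.9517 = 1.05620

Final: 1.05620


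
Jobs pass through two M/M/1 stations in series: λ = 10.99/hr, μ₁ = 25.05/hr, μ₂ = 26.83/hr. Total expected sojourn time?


Each node sees arrival rate λ = 10.99/hr (tandem ⇒ throughput preserved).
W₁ = 1/(μ₁−λ) = 1/(25.05−10.99) = 0.07112 hr
W₂ = 1/(μ₂−λ) = 1/(26.83−10.99) = 0.06313 hr
W_total = W₁ + W₂ = 0.07112 + 0.06313 = 0.13426 hr

Final: 0.13426 hr


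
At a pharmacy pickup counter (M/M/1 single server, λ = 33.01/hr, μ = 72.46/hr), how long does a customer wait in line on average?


ρ = 33.01/72.46 = 0.4556
Wq = ρ/(μ−λ) = 0.4556/(72.46 − 33.01) = 0.4556/39.45 = 0.01155 hr

Final: 0.01155 hr


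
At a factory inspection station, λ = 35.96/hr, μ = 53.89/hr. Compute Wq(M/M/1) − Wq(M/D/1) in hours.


ρ = 35.96/53.89 = 0.6673
Wq(M/M/1) = ρ/(μ−λ) = 0.6673/17.93 = 0.03722 hr
Wq(M/D/1) = ρ/(2(μ−λ)) = 0.01861 hr
Savings = 0.03722 − 0.01861 = 0.01861 hr

Final: 0.01861 hr


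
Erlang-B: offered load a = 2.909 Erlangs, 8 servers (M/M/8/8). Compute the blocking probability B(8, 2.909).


B(c,a) = (a^c/c!) / Σ_{k=0}^{c} a^k/k!
a^8/8! = 0.127183
Σ terms (k=0..8): 1.00000 + 2.90900 + 4.23114 + 4.10280 + 2.98376 + 1.73595 + 0.84165 + 0.34976 + 0.12718 = 18.281239
B = 0.127183/18.281239 = 0.006957

Final: 0.006957


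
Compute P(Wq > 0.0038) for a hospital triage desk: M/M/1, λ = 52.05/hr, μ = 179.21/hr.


ρ = 52.05/179.21 = 0.2904
P(Wq > t) = ρ·e^{−(μ−λ)t} = 0.2904·e^{−0.4832}
= 0.2904·0.616802 = 0.179145

Final: 0.179145


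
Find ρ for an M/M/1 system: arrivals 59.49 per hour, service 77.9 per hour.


ρ = λ/μ = 59.49/77.9 = 0.7637

Final: 0.7637


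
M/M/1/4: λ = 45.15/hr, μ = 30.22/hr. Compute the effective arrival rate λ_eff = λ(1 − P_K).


ρ = 1.4940; P_K = (1−ρ)ρ^4/(1−ρ^5) = 0.381989
λ_eff = λ(1 − P_K) = 45.15·(1 − 0.381989) = 45.15·0.618011 = 27.9032 /hr

Final: 27.9032 /hr


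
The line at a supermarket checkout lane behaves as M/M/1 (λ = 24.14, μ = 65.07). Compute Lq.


ρ = 24.14/65.07 = 0.3710
Lq = ρ²/(1−ρ) = 0.1376/0.6290 = 0.2188

Final: 0.2188


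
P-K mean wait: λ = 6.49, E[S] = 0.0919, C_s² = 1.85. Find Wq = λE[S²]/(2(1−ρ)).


ρ = λ·E[S] = 6.49·0.0919 = 0.5964
E[S²] = E[S]²(1+C_s²) = 0.0919²·(1+1.85) = 0.024070
Wq = λ·E[S²]/(2(1−ρ)) = 6.49·0.024070/(2·0.4036) = 0.19354 hr

Final: 0.19354 hr


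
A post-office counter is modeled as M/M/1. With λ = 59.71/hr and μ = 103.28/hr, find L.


ρ = λ/μ = 59.71/103.28 = 0.5781
L = ρ/(1−ρ) = 0.5781/(1 − 0.5781) = 0.5781/0.4219 = 1.3704

Final: 1.3704


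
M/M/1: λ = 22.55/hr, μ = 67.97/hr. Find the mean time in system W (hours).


W = 1/(μ−λ) = 1/(67.97 − 22.55) = 1/45.42 = 0.02202 hr

Final: 0.02202 hr


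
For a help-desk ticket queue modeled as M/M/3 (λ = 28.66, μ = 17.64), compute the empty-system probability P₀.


a = λ/μ = 28.66/17.64 = 1.6247; ρ = a/c = 0.5416
Σ_{k=0}^{2} a^k/k! (terms k=0..2) = 1.00000 + 1.62472 + 1.31985 = 3.94457
Tail: a^3/(3!(1−ρ)) = 4.28877/(6·0.4584) = 1.55923
P₀ = 1/(3.94457 + 1.55923) = 1/5.50380 = 0.181693

Final: 0.181693


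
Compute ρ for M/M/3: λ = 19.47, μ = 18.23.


ρ = λ/(cμ) = 19.47/(3·18.23) = 19.47/54.69 = 0.3560

Final: 0.3560


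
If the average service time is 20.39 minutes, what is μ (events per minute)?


μ = 1/(service time) in consistent units.
1 minute = 1 min, so μ = 1/20.39 = 0.04904 per minute

Final: 0.04904 /min


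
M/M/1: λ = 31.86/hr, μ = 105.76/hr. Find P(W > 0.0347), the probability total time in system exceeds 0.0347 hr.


W ~ Exponential(μ−λ) for M/M/1.
μ − λ = 105.76 − 31.86 = 73.9000
P(W > t) = e^{−(μ−λ)t} = e^{−2.5643} = 0.076971

Final: 0.076971


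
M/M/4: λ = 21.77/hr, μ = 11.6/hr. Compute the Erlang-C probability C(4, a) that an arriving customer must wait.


a = λ/μ = 1.8767; ρ = a/4 = 0.4692
P₀ = 0.148961 (from M/M/c formula)
C(c,a) = [a^c/(c!(1−ρ))]·P₀ = [12.40514/(24·0.5308)]·0.148961
= 0.97374·0.148961 = 0.145049

Final: 0.145049


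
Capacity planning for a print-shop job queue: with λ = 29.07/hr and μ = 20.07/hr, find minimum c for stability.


Stability requires cμ > λ ⇔ c > λ/μ.
λ/μ = 29.07/20.07 = 1.4484
Minimum integer c = ⌊1.4484⌋ + 1 = 2
Check: 2·20.07 = 40.14 > 29.07, while 1·20.07 = 20.07 ≤ 29.07

Final: 2 servers


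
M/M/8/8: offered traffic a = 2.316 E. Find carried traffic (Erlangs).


B(8,2.316) = 0.002027 (Erlang-B)
Carried load = a(1 − B) = 2.316·(1 − 0.002027) = 2.316·0.997973 = 2.3113 E

Final: 2.3113 Erlangs


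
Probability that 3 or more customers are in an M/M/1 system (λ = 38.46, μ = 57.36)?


ρ = 38.46/57.36 = 0.6705
P(N ≥ n) = ρ^n = 0.6705^3 = 0.301440

Final: 0.301440


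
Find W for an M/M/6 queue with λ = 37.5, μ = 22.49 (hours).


a = 1.6674; ρ = 0.2779; P₀ = 0.188644
Lq = P₀·a^c·ρ/(c!(1−ρ)²) = 0.003001
Wq = Lq/λ = 0.003001/37.5 = 0.00008003 hr
W = Wq + 1/μ = 0.00008003 + 0.04446 = 0.04454 hr

Final: 0.04454 hr


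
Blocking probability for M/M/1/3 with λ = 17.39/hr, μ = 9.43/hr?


ρ = λ/μ = 17.39/9.43 = 1.8441
P_K = (1−ρ)ρ^K/(1−ρ^(K+1)) = (-0.8441·6.271388)/(1 − 11.565158)
= -5.293770/-10.565158 = 0.501059

Final: 0.501059


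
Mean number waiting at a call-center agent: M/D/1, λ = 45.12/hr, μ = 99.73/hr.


ρ = 45.12/99.73 = 0.4524
M/D/1: Lq = ρ²/(2(1−ρ)) = 0.2047/(2·0.5476) = 0.18690

Final: 0.18690


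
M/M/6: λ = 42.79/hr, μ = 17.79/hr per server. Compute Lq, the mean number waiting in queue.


a = λ/μ = 2.4053; ρ = a/6 = 0.4009
P₀ = 0.089834
Lq = P₀·a^c·ρ / (c!·(1−ρ)²) = 0.089834·193.64132·0.4009/(720·0.35894)
= 0.02698

Final: 0.02698


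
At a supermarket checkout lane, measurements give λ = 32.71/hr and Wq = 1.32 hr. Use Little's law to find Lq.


Lq = λWq = 32.71·1.32 = 43.1772

Final: 43.1772


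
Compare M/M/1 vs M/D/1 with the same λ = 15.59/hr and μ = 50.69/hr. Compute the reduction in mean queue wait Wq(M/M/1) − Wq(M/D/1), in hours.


ρ = 15.59/50.69 = 0.3076
Wq(M/M/1) = ρ/(μ−λ) = 0.3076/35.10 = 0.008762 hr
Wq(M/D/1) = ρ/(2(μ−λ)) = 0.004381 hr
Savings = 0.008762 − 0.004381 = 0.004381 hr

Final: 0.004381 hr


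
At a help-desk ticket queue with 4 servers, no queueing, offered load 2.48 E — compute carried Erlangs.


B(4,2.48) = 0.147669 (Erlang-B)
Carried load = a(1 − B) = 2.48·(1 − 0.147669) = 2.48·0.852331 = 2.1138 E

Final: 2.1138 Erlangs


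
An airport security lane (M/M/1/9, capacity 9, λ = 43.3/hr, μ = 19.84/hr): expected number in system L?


ρ = 43.3/19.84 = 2.1825
L = ρ[1 − (K+1)ρ^K + Kρ^(K+1)] / [(1−ρ)(1−ρ^(K+1))]
Numerator: 2.1825·(1 − 10·1123.352502 + 9·2451.671539) = 23641.535550
Denominator: (-1.1825)·(-2450.671539) = 2897.820277
L = 23641.535550/2897.820277 = 8.1584

Final: 8.1584


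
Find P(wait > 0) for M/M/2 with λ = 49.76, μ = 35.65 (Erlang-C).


a = λ/μ = 1.3958; ρ = a/2 = 0.6979
P₀ = 0.177928 (from M/M/c formula)
C(c,a) = [a^c/(c!(1−ρ))]·P₀ = [1.94824/(2·0.3021)]·0.177928
= 3.22445·0.177928 = 0.573721

Final: 0.573721


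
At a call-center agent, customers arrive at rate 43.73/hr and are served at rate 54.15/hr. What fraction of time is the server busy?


ρ = λ/μ = 43.73/54.15 = 0.8076

Final: 0.8076


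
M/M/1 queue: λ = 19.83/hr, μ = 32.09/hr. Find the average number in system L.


ρ = λ/μ = 19.83/32.09 = 0.6179
L = ρ/(1−ρ) = 0.6179/(1 − 0.6179) = 0.6179/0.3821 = 1.6175

Final: 1.6175


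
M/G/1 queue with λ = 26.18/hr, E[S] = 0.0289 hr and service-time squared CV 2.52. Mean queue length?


ρ = λ·E[S] = 26.18·0.0289 = 0.7566
Lq = ρ²(1+C_s²)/(2(1−ρ)) = 0.5724·(1+2.52)/(2·0.2434)
= 0.5724·3.5200/0.4868 = 4.13934

Final: 4.13934


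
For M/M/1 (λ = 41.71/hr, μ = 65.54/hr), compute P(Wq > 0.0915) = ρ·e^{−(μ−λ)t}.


ρ = 41.71/65.54 = 0.6364
P(Wq > t) = ρ·e^{−(μ−λ)t} = 0.6364·e^{−2.1804}
= 0.6364·0.112991 = 0.071908

Final: 0.071908


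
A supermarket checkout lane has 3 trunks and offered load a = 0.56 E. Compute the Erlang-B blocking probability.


B(c,a) = (a^c/c!) / Σ_{k=0}^{c} a^k/k!
a^3/3! = 0.029269
Σ terms (k=0..3): 1.00000 + 0.56000 + 0.15680 + 0.02927 = 1.746069
B = 0.029269/1.746069 = 0.016763

Final: 0.016763


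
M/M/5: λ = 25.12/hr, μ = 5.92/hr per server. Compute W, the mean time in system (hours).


a = 4.2432; ρ = 0.8486; P₀ = 0.008604
Lq = P₀·a^c·ρ/(c!(1−ρ)²) = 3.65392
Wq = Lq/λ = 3.65392/25.12 = 0.14546 hr
W = Wq + 1/μ = 0.14546 + 0.16892 = 0.31438 hr

Final: 0.31438 hr


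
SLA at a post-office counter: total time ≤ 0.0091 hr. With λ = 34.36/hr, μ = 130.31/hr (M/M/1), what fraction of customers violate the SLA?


W ~ Exponential(μ−λ) for M/M/1.
μ − λ = 130.31 − 34.36 = 95.9500
P(W > t) = e^{−(μ−λ)t} = e^{−0.8731} = 0.417636

Final: 0.417636


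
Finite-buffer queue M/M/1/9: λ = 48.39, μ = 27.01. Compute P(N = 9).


ρ = λ/μ = 48.39/27.01 = 1.7916
P_K = (1−ρ)ρ^K/(1−ρ^(K+1)) = (-0.7916·190.142562)/(1 − 340.651558)
= -150.508996/-339.651558 = 0.443128

Final: 0.443128


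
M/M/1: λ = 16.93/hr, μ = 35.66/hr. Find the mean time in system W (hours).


W = 1/(μ−λ) = 1/(35.66 − 16.93) = 1/18.73 = 0.05339 hr

Final: 0.05339 hr


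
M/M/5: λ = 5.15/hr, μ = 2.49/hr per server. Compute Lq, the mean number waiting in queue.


a = λ/μ = 2.0683; ρ = a/5 = 0.4137
P₀ = 0.125280
Lq = P₀·a^c·ρ / (c!·(1−ρ)²) = 0.125280·37.84769·0.4137/(120·0.34380)
= 0.04754

Final: 0.04754


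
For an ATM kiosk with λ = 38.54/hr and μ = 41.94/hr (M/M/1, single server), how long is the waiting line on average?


ρ = 38.54/41.94 = 0.9189
Lq = ρ²/(1−ρ) = 0.8444/0.08107 = 10.4164

Final: 10.4164


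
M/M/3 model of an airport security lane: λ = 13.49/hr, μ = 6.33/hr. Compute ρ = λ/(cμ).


ρ = λ/(cμ) = 13.49/(3·6.33) = 13.49/18.99 = 0.7104

Final: 0.7104


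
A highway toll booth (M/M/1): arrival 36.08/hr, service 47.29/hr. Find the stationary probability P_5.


ρ = 36.08/47.29 = 0.7630
P_n = (1−ρ)·ρ^n = (1 − 0.7630)·0.7630^5 = 0.2370·0.258515 = 0.061281

Final: 0.061281


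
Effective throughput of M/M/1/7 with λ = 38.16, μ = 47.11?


ρ = 0.8100; P_K = (1−ρ)ρ^7/(1−ρ^8) = 0.053358
λ_eff = λ(1 − P_K) = 38.16·(1 − 0.053358) = 38.16·0.946642 = 36.1239 /hr

Final: 36.1239 /hr


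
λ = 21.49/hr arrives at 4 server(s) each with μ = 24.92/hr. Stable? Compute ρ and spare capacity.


Total capacity cμ = 4·24.92 = 99.68/hr
ρ = λ/(cμ) = 21.49/99.68 = 0.2156
Stable ⇔ ρ < 1: YES
Spare capacity = cμ − λ = 99.68 − 21.49 = 78.19/hr

Final: ρ = 0.2156; stable; margin = 78.19/hr


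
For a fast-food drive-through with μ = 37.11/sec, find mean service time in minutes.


Mean service time = 1/μ = 1/37.11 second = 0.02695 second
In minutes: 0.02695 × 0.0166667 = 0.0004491 min

Final: 0.0004491 min


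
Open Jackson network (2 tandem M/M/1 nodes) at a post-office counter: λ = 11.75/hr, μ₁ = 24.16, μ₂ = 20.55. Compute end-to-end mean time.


Each node sees arrival rate λ = 11.75/hr (tandem ⇒ throughput preserved).
W₁ = 1/(μ₁−λ) = 1/(24.16−11.75) = 0.08058 hr
W₂ = 1/(μ₂−λ) = 1/(20.55−11.75) = 0.11364 hr
W_total = W₁ + W₂ = 0.08058 + 0.11364 = 0.19422 hr

Final: 0.19422 hr


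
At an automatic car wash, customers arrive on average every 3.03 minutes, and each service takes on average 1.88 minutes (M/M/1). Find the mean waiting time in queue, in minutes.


λ = 60/3.03 = 19.8020 /hr
μ = 60/1.88 = 31.9149 /hr
ρ = λ/μ = 19.8020/31.9149 = 0.6205
Wq = ρ/(μ−λ) = 0.6205/(31.9149−19.8020) = 0.05122 hr
In minutes: 0.05122·60 = 3.073 min

Final: 3.073 min


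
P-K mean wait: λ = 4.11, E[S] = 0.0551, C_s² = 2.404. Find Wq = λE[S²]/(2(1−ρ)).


ρ = λ·E[S] = 4.11·0.0551 = 0.2265
E[S²] = E[S]²(1+C_s²) = 0.0551²·(1+2.404) = 0.010335
Wq = λ·E[S²]/(2(1−ρ)) = 4.11·0.010335/(2·0.7735) = 0.02746 hr

Final: 0.02746 hr


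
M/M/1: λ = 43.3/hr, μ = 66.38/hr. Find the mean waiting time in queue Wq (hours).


ρ = 43.3/66.38 = 0.6523
Wq = ρ/(μ−λ) = 0.6523/(66.38 − 43.3) = 0.6523/23.08 = 0.02826 hr

Final: 0.02826 hr


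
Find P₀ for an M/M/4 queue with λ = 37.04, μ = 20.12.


a = λ/μ = 37.04/20.12 = 1.8410; ρ = a/c = 0.4602
Σ_{k=0}^{3} a^k/k! (terms k=0..3) = 1.00000 + 1.84095 + 1.69456 + 1.03987 = 5.57538
Tail: a^4/(4!(1−ρ)) = 11.48608/(24·0.5398) = 0.88666
P₀ = 1/(5.57538 + 0.88666) = 1/6.46204 = 0.154750

Final: 0.154750


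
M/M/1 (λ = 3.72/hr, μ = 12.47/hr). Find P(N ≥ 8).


ρ = 3.72/12.47 = 0.2983
P(N ≥ n) = ρ^n = 0.2983^8 = 0.00006272

Final: 0.00006272


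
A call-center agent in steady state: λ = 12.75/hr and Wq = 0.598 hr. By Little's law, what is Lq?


Lq = λWq = 12.75·0.598 = 7.6245

Final: 7.6245


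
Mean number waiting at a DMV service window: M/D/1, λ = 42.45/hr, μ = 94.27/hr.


ρ = 42.45/94.27 = 0.4503
M/D/1: Lq = ρ²/(2(1−ρ)) = 0.2028/(2·0.5497) = 0.18444

Final: 0.18444


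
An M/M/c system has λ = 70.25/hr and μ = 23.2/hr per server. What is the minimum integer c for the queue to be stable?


Stability requires cμ > λ ⇔ c > λ/μ.
λ/μ = 70.25/23.2 = 3.0280
Minimum integer c = ⌊3.0280⌋ + 1 = 4
Check: 4·23.2 = 92.80 > 70.25, while 3·23.2 = 69.60 ≤ 70.25

Final: 4 servers


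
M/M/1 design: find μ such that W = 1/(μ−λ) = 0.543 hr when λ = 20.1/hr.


W = 1/(μ−λ) ⇒ μ − λ = 1/W = 1/0.543 = 1.8416
μ = λ + 1/W = 20.1 + 1.8416 = 21.9416 per hr

Final: 21.9416 /hr


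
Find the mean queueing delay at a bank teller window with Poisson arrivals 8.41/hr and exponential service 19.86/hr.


ρ = 8.41/19.86 = 0.4235
Wq = ρ/(μ−λ) = 0.4235/(19.86 − 8.41) = 0.4235/11.45 = 0.03698 hr

Final: 0.03698 hr


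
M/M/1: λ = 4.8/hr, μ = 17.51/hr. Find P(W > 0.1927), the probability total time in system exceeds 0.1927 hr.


W ~ Exponential(μ−λ) for M/M/1.
μ − λ = 17.51 − 4.8 = 12.7100
P(W > t) = e^{−(μ−λ)t} = e^{−2.4492} = 0.086361

Final: 0.086361


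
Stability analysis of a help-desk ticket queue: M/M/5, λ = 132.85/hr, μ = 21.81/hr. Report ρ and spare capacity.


Total capacity cμ = 5·21.81 = 109.05/hr
ρ = λ/(cμ) = 132.85/109.05 = 1.2182
Stable ⇔ ρ < 1: NO
Spare capacity = cμ − λ = 109.05 − 132.85 = -23.80/hr

Final: ρ = 1.2182; unstable; margin = -23.80/hr


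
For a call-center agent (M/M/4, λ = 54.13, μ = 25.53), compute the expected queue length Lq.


a = λ/μ = 2.1203; ρ = a/4 = 0.5301
P₀ = 0.114307
Lq = P₀·a^c·ρ / (c!·(1−ρ)²) = 0.114307·20.20919·0.5301/(24·0.22084)
= 0.23102

Final: 0.23102


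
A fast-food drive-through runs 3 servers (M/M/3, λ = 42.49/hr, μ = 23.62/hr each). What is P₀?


a = λ/μ = 42.49/23.62 = 1.7989; ρ = a/c = 0.5996
Σ_{k=0}^{2} a^k/k! (terms k=0..2) = 1.00000 + 1.79890 + 1.61802 = 4.41692
Tail: a^3/(3!(1−ρ)) = 5.82131/(6·0.4004) = 2.42332
P₀ = 1/(4.41692 + 2.42332) = 1/6.84024 = 0.146194

Final: 0.146194


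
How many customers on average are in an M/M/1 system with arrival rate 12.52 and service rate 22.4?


ρ = λ/μ = 12.52/22.4 = 0.5589
L = ρ/(1−ρ) = 0.5589/(1 − 0.5589) = 0.5589/0.4411 = 1.2672

Final: 1.2672


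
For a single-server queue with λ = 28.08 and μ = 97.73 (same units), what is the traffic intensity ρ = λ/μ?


ρ = λ/μ = 28.08/97.73 = 0.2873

Final: 0.2873


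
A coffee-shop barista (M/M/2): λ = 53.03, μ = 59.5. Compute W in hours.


a = 0.8913; ρ = 0.4456; P₀ = 0.383480
Lq = P₀·a^c·ρ/(c!(1−ρ)²) = 0.22085
Wq = Lq/λ = 0.22085/53.03 = 0.004165 hr
W = Wq + 1/μ = 0.004165 + 0.01681 = 0.02097 hr

Final: 0.02097 hr


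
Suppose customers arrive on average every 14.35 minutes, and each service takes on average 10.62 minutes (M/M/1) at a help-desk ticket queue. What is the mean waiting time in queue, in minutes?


λ = 60/14.35 = 4.1812 /hr
μ = 60/10.62 = 5.6497 /hr
ρ = λ/μ = 4.1812/5.6497 = 0.7401
Wq = ρ/(μ−λ) = 0.7401/(5.6497−4.1812) = 0.50395 hr
In minutes: 0.50395·60 = 30.237 min

Final: 30.237 min


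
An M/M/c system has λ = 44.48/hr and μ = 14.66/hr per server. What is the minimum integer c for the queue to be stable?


Stability requires cμ > λ ⇔ c > λ/μ.
λ/μ = 44.48/14.66 = 3.0341
Minimum integer c = ⌊3.0341⌋ + 1 = 4
Check: 4·14.66 = 58.64 > 44.48, while 3·14.66 = 43.98 ≤ 44.48

Final: 4 servers


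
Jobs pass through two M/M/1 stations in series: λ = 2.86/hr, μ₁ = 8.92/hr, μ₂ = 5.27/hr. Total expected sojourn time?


Each node sees arrival rate λ = 2.86/hr (tandem ⇒ throughput preserved).
W₁ = 1/(μ₁−λ) = 1/(8.92−2.86) = 0.16502 hr
W₂ = 1/(μ₂−λ) = 1/(5.27−2.86) = 0.41494 hr
W_total = W₁ + W₂ = 0.16502 + 0.41494 = 0.57995 hr

Final: 0.57995 hr


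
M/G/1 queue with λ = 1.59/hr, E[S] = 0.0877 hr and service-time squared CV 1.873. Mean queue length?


ρ = λ·E[S] = 1.59·0.0877 = 0.1394
Lq = ρ²(1+C_s²)/(2(1−ρ)) = 0.01944·(1+1.873)/(2·0.8606)
= 0.01944·2.8730/1.7211 = 0.03246

Final: 0.03246


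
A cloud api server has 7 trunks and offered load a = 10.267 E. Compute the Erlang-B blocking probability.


B(c,a) = (a^c/c!) / Σ_{k=0}^{c} a^k/k!
a^7/7! = 2386.021747
Σ terms (k=0..7): 1.00000 + 10.26700 + 52.70564 + 180.37628 + 462.98083 + 950.68483 + 1626.78019 + 2386.02175 = 5670.816525
B = 2386.021747/5670.816525 = 0.420755

Final: 0.420755


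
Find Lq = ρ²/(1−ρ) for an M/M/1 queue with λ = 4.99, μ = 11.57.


ρ = 4.99/11.57 = 0.4313
Lq = ρ²/(1−ρ) = 0.1860/0.5687 = 0.3271

Final: 0.3271


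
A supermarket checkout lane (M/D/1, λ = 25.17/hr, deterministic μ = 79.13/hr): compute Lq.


ρ = 25.17/79.13 = 0.3181
M/D/1: Lq = ρ²/(2(1−ρ)) = 0.1012/(2·0.6819) = 0.07419

Final: 0.07419


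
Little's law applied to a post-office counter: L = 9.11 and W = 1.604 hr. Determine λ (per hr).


λ = L/W = 9.11/1.604 = 5.6796 /hr

Final: 5.6796 /hr


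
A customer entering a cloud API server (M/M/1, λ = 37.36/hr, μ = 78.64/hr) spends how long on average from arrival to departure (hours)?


W = 1/(μ−λ) = 1/(78.64 − 37.36) = 1/41.28 = 0.02422 hr

Final: 0.02422 hr


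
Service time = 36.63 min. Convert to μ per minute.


μ = 1/(service time) in consistent units.
1 minute = 1 min, so μ = 1/36.63 = 0.02730 per minute

Final: 0.02730 /min


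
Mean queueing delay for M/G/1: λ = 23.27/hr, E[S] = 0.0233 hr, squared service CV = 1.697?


ρ = λ·E[S] = 23.27·0.0233 = 0.5422
E[S²] = E[S]²(1+C_s²) = 0.0233²·(1+1.697) = 0.001464
Wq = λ·E[S²]/(2(1−ρ)) = 23.27·0.001464/(2·0.4578) = 0.03721 hr

Final: 0.03721 hr


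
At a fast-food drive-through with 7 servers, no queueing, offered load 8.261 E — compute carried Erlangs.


B(7,8.261) = 0.322692 (Erlang-B)
Carried load = a(1 − B) = 8.261·(1 − 0.322692) = 8.261·0.677308 = 5.5952 E

Final: 5.5952 Erlangs


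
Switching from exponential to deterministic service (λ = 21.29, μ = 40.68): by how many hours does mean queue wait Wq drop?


ρ = 21.29/40.68 = 0.5234
Wq(M/M/1) = ρ/(μ−λ) = 0.5234/19.39 = 0.02699 hr
Wq(M/D/1) = ρ/(2(μ−λ)) = 0.01350 hr
Savings = 0.02699 − 0.01350 = 0.01350 hr

Final: 0.01350 hr


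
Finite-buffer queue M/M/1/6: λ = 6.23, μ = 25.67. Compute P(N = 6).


ρ = λ/μ = 6.23/25.67 = 0.2427
P_K = (1−ρ)ρ^K/(1−ρ^(K+1)) = (0.7573·0.0002043)/(1 − 0.00004959)
= 0.0001548/0.999950 = 0.0001548

Final: 0.0001548


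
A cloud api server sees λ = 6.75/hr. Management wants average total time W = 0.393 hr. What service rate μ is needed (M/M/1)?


W = 1/(μ−λ) ⇒ μ − λ = 1/W = 1/0.393 = 2.5445
μ = λ + 1/W = 6.75 + 2.5445 = 9.2945 per hr

Final: 9.2945 /hr


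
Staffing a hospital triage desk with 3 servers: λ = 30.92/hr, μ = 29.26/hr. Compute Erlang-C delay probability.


a = λ/μ = 1.0567; ρ = a/3 = 0.3522
P₀ = 0.342619 (from M/M/c formula)
C(c,a) = [a^c/(c!(1−ρ))]·P₀ = [1.18004/(6·0.6478)]·0.342619
= 0.30362·0.342619 = 0.104027

Final: 0.104027


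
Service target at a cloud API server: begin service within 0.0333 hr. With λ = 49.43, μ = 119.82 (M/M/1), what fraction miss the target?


ρ = 49.43/119.82 = 0.4125
P(Wq > t) = ρ·e^{−(μ−λ)t} = 0.4125·e^{−2.3440}
= 0.4125·0.095944 = 0.039580

Final: 0.039580


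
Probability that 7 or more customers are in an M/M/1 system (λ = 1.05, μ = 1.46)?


ρ = 1.05/1.46 = 0.7192
P(N ≥ n) = ρ^n = 0.7192^7 = 0.099507

Final: 0.099507


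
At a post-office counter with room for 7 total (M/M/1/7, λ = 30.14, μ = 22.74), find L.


ρ = 30.14/22.74 = 1.3254
L = ρ[1 − (K+1)ρ^K + Kρ^(K+1)] / [(1−ρ)(1−ρ^(K+1))]
Numerator: 1.3254·(1 − 8·7.185707 + 7·9.524064) = 13.496451
Denominator: (-0.3254)·(-8.524064) = 2.773882
L = 13.496451/2.773882 = 4.8655

Final: 4.8655


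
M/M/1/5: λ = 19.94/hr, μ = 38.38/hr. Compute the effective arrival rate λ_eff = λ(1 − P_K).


ρ = 0.5195; P_K = (1−ρ)ρ^5/(1−ρ^6) = 0.018552
λ_eff = λ(1 − P_K) = 19.94·(1 − 0.018552) = 19.94·0.981448 = 19.5701 /hr

Final: 19.5701 /hr


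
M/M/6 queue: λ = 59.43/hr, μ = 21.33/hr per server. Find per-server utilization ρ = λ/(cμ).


ρ = λ/(cμ) = 59.43/(6·21.33) = 59.43/127.98 = 0.4644

Final: 0.4644


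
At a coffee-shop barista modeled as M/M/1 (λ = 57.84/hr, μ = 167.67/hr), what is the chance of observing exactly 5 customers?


ρ = 57.84/167.67 = 0.3450
P_n = (1−ρ)·ρ^n = (1 − 0.3450)·0.3450^5 = 0.6550·0.004885 = 0.003200

Final: 0.003200


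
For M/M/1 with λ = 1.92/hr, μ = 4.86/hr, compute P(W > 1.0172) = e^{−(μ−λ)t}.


W ~ Exponential(μ−λ) for M/M/1.
μ − λ = 4.86 − 1.92 = 2.9400
P(W > t) = e^{−(μ−λ)t} = e^{−2.9906} = 0.050259

Final: 0.050259


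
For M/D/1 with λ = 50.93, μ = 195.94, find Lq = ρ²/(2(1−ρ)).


ρ = 50.93/195.94 = 0.2599
M/D/1: Lq = ρ²/(2(1−ρ)) = 0.06756/(2·0.7401) = 0.04565

Final: 0.04565


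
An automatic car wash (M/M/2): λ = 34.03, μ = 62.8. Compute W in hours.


a = 0.5419; ρ = 0.2709; P₀ = 0.573639
Lq = P₀·a^c·ρ/(c!(1−ρ)²) = 0.04293
Wq = Lq/λ = 0.04293/34.03 = 0.001262 hr
W = Wq + 1/μ = 0.001262 + 0.01592 = 0.01719 hr

Final: 0.01719 hr


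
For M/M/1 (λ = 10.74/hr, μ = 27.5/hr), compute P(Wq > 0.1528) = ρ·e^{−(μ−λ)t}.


ρ = 10.74/27.5 = 0.3905
P(Wq > t) = ρ·e^{−(μ−λ)t} = 0.3905·e^{−2.5609}
= 0.3905·0.077233 = 0.030163

Final: 0.030163


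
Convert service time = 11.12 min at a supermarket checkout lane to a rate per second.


μ = 1/(service time) in consistent units.
1 second = 0.0166667 min, so μ = 0.0166667/11.12 = 0.001499 per second

Final: 0.001499 /sec


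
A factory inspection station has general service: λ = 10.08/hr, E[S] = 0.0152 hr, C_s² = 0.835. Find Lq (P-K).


ρ = λ·E[S] = 10.08·0.0152 = 0.1532
Lq = ρ²(1+C_s²)/(2(1−ρ)) = 0.02348·(1+0.835)/(2·0.8468)
= 0.02348·1.8350/1.6936 = 0.02544

Final: 0.02544


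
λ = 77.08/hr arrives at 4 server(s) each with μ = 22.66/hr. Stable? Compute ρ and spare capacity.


Total capacity cμ = 4·22.66 = 90.64/hr
ρ = λ/(cμ) = 77.08/90.64 = 0.8504
Stable ⇔ ρ < 1: YES
Spare capacity = cμ − λ = 90.64 − 77.08 = 13.56/hr

Final: ρ = 0.8504; stable; margin = 13.56/hr


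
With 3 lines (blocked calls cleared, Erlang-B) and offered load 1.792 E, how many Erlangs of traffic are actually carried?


B(3,1.792) = 0.179045 (Erlang-B)
Carried load = a(1 − B) = 1.792·(1 − 0.179045) = 1.792·0.820955 = 1.4712 E

Final: 1.4712 Erlangs


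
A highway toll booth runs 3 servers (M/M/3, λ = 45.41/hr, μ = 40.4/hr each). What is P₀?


a = λ/μ = 45.41/40.4 = 1.1240; ρ = a/c = 0.3747
Σ_{k=0}^{2} a^k/k! (terms k=0..2) = 1.00000 + 1.12401 + 0.63170 = 2.75571
Tail: a^3/(3!(1−ρ)) = 1.42007/(6·0.6253) = 0.37849
P₀ = 1/(2.75571 + 0.37849) = 1/3.13420 = 0.319061

Final: 0.319061


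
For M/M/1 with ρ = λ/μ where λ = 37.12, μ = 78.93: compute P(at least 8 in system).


ρ = 37.12/78.93 = 0.4703
P(N ≥ n) = ρ^n = 0.4703^8 = 0.002393

Final: 0.002393


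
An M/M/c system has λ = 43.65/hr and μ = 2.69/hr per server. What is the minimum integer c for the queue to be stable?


Stability requires cμ > λ ⇔ c > λ/μ.
λ/μ = 43.65/2.69 = 16.2268
Minimum integer c = ⌊16.2268⌋ + 1 = 17
Check: 17·2.69 = 45.73 > 43.65, while 16·2.69 = 43.04 ≤ 43.65

Final: 17 servers


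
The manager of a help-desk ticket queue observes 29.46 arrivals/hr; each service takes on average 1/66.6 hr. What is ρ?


ρ = λ/μ = 29.46/66.6 = 0.4423

Final: 0.4423


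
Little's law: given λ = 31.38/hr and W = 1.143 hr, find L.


L = λW = 31.38·1.143 = 35.8673

Final: 35.8673


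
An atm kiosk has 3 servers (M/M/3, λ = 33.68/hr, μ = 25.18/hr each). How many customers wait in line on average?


a = λ/μ = 1.3376; ρ = a/3 = 0.4459
P₀ = 0.253046
Lq = P₀·a^c·ρ / (c!·(1−ρ)²) = 0.253046·2.39304·0.4459/(6·0.30708)
= 0.14654

Final: 0.14654


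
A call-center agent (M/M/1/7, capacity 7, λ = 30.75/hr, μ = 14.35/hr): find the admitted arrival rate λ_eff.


ρ = 2.1429; P_K = (1−ρ)ρ^7/(1−ρ^8) = 0.534536
λ_eff = λ(1 − P_K) = 30.75·(1 − 0.534536) = 30.75·0.465464 = 14.3130 /hr

Final: 14.3130 /hr


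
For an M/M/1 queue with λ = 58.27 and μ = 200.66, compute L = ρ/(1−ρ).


ρ = λ/μ = 58.27/200.66 = 0.2904
L = ρ/(1−ρ) = 0.2904/(1 − 0.2904) = 0.2904/0.7096 = 0.4092

Final: 0.4092


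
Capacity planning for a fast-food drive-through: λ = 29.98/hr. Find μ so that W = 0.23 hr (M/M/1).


W = 1/(μ−λ) ⇒ μ − λ = 1/W = 1/0.23 = 4.3478
μ = λ + 1/W = 29.98 + 4.3478 = 34.3278 per hr

Final: 34.3278 /hr


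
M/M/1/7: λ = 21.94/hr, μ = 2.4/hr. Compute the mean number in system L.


ρ = 21.94/2.4 = 9.1417
L = ρ[1 − (K+1)ρ^K + Kρ^(K+1)] / [(1−ρ)(1−ρ^(K+1))]
Numerator: 9.1417·(1 − 8·5335531.284335 + 7·48775648.490959) = 2731029860.897949
Denominator: (-8.1417)·(-48775647.490959) = 397115063.322225
L = 2731029860.897949/397115063.322225 = 6.8772

Final: 6.8772


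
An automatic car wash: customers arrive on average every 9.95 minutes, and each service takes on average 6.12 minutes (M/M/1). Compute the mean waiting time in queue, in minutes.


λ = 60/9.95 = 6.0302 /hr
μ = 60/6.12 = 9.8039 /hr
ρ = λ/μ = 6.0302/9.8039 = 0.6151
Wq = ρ/(μ−λ) = 0.6151/(9.8039−6.0302) = 0.16299 hr
In minutes: 0.16299·60 = 9.779 min

Final: 9.779 min


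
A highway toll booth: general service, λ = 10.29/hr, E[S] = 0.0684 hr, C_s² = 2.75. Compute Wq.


ρ = λ·E[S] = 10.29·0.0684 = 0.7038
E[S²] = E[S]²(1+C_s²) = 0.0684²·(1+2.75) = 0.017545
Wq = λ·E[S²]/(2(1−ρ)) = 10.29·0.017545/(2·0.2962) = 0.30479 hr

Final: 0.30479 hr


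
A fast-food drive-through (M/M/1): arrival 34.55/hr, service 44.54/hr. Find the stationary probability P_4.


ρ = 34.55/44.54 = 0.7757
P_n = (1−ρ)·ρ^n = (1 − 0.7757)·0.7757^4 = 0.2243·0.362069 = 0.081209

Final: 0.081209


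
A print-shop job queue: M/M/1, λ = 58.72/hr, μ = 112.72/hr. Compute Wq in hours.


ρ = 58.72/112.72 = 0.5209
Wq = ρ/(μ−λ) = 0.5209/(112.72 − 58.72) = 0.5209/54.00 = 0.009647 hr

Final: 0.009647 hr


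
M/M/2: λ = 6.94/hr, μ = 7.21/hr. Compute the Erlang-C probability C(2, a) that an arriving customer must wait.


a = λ/μ = 0.9626; ρ = a/2 = 0.4813
P₀ = 0.350187 (from M/M/c formula)
C(c,a) = [a^c/(c!(1−ρ))]·P₀ = [0.92651/(2·0.5187)]·0.350187
= 0.89306·0.350187 = 0.312739

Final: 0.312739


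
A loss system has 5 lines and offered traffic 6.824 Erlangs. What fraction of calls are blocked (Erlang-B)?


B(c,a) = (a^c/c!) / Σ_{k=0}^{c} a^k/k!
a^5/5! = 123.314414
Σ terms (k=0..5): 1.00000 + 6.82400 + 23.28349 + 52.96217 + 90.35347 + 123.31441 = 297.737545
B = 123.314414/297.737545 = 0.414172

Final: 0.414172


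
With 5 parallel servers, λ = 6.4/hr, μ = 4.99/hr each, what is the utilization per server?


ρ = λ/(cμ) = 6.4/(5·4.99) = 6.4/24.95 = 0.2565

Final: 0.2565


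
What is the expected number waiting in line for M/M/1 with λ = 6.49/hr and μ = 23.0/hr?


ρ = 6.49/23.0 = 0.2822
Lq = ρ²/(1−ρ) = 0.07962/0.7178 = 0.1109

Final: 0.1109


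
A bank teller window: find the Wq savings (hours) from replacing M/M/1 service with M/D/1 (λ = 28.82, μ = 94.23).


ρ = 28.82/94.23 = 0.3058
Wq(M/M/1) = ρ/(μ−λ) = 0.3058/65.41 = 0.004676 hr
Wq(M/D/1) = ρ/(2(μ−λ)) = 0.002338 hr
Savings = 0.004676 − 0.002338 = 0.002338 hr

Final: 0.002338 hr


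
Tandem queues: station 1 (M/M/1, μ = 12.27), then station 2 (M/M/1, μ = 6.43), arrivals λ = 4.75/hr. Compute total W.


Each node sees arrival rate λ = 4.75/hr (tandem ⇒ throughput preserved).
W₁ = 1/(μ₁−λ) = 1/(12.27−4.75) = 0.13298 hr
W₂ = 1/(μ₂−λ) = 1/(6.43−4.75) = 0.59524 hr
W_total = W₁ + W₂ = 0.13298 + 0.59524 = 0.72822 hr

Final: 0.72822 hr


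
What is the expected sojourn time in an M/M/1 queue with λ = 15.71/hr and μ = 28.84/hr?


W = 1/(μ−λ) = 1/(28.84 − 15.71) = 1/13.13 = 0.07616 hr

Final: 0.07616 hr


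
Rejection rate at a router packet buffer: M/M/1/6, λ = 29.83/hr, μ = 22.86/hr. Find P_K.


ρ = λ/μ = 29.83/22.86 = 1.3049
P_K = (1−ρ)ρ^K/(1−ρ^(K+1)) = (-0.3049·4.936989)/(1 − 6.442274)
= -1.505285/-5.442274 = 0.276591

Final: 0.276591


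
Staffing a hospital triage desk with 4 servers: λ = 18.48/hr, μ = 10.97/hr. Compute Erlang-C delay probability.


a = λ/μ = 1.6846; ρ = a/4 = 0.4211
P₀ = 0.182482 (from M/M/c formula)
C(c,a) = [a^c/(c!(1−ρ))]·P₀ = [8.05344/(24·0.5789)]·0.182482
= 0.57970·0.182482 = 0.105785

Final: 0.105785


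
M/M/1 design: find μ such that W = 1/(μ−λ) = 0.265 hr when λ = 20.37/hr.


W = 1/(μ−λ) ⇒ μ − λ = 1/W = 1/0.265 = 3.7736
μ = λ + 1/W = 20.37 + 3.7736 = 24.1436 per hr

Final: 24.1436 /hr


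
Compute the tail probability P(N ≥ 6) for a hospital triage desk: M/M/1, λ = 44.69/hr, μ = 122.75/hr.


ρ = 44.69/122.75 = 0.3641
P(N ≥ n) = ρ^n = 0.3641^6 = 0.002329

Final: 0.002329


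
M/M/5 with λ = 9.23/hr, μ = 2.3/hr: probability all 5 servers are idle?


a = λ/μ = 9.23/2.3 = 4.0130; ρ = a/c = 0.8026
Σ_{k=0}^{4} a^k/k! (terms k=0..4) = 1.00000 + 4.01304 + 8.05226 + 10.77136 + 10.80648 = 34.64314
Tail: a^5/(5!(1−ρ)) = 1040.80489/(120·0.1974) = 43.94000
P₀ = 1/(34.64314 + 43.94000) = 1/78.58314 = 0.012725

Final: 0.012725


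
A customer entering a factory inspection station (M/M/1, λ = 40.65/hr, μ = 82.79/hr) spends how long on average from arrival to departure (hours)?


W = 1/(μ−λ) = 1/(82.79 − 40.65) = 1/42.14 = 0.02373 hr

Final: 0.02373 hr


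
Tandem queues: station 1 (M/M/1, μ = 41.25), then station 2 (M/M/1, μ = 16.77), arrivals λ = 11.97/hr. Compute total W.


Each node sees arrival rate λ = 11.97/hr (tandem ⇒ throughput preserved).
W₁ = 1/(μ₁−λ) = 1/(41.25−11.97) = 0.03415 hr
W₂ = 1/(μ₂−λ) = 1/(16.77−11.97) = 0.20833 hr
W_total = W₁ + W₂ = 0.03415 + 0.20833 = 0.24249 hr

Final: 0.24249 hr


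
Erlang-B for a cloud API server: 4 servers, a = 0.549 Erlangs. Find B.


B(c,a) = (a^c/c!) / Σ_{k=0}^{c} a^k/k!
a^4/4! = 0.003785
Σ terms (k=0..4): 1.00000 + 0.54900 + 0.15070 + 0.02758 + 0.003785 = 1.731064
B = 0.003785/1.731064 = 0.002187

Final: 0.002187


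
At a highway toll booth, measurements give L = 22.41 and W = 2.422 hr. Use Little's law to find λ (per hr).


λ = L/W = 22.41/2.422 = 9.2527 /hr

Final: 9.2527 /hr


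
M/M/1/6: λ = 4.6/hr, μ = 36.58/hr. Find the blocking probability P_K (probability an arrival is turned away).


ρ = λ/μ = 4.6/36.58 = 0.1258
P_K = (1−ρ)ρ^K/(1−ρ^(K+1)) = (0.8742·0.000003954)/(1 − 0.0000004973)
= 0.000003457/1.000000 = 0.000003457

Final: 0.000003457


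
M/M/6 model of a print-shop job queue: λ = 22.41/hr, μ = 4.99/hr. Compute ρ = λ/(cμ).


ρ = λ/(cμ) = 22.41/(6·4.99) = 22.41/29.94 = 0.7485

Final: 0.7485


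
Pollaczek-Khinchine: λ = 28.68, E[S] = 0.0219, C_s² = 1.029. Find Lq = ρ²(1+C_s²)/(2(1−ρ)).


ρ = λ·E[S] = 28.68·0.0219 = 0.6281
Lq = ρ²(1+C_s²)/(2(1−ρ)) = 0.3945·(1+1.029)/(2·0.3719)
= 0.3945·2.0290/0.7438 = 1.07613

Final: 1.07613


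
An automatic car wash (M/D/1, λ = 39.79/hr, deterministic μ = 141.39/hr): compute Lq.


ρ = 39.79/141.39 = 0.2814
M/D/1: Lq = ρ²/(2(1−ρ)) = 0.07920/(2·0.7186) = 0.05511

Final: 0.05511


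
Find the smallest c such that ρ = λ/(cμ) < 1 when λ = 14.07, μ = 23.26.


Stability requires cμ > λ ⇔ c > λ/μ.
λ/μ = 14.07/23.26 = 0.6049
Minimum integer c = ⌊0.6049⌋ + 1 = 1
Check: 1·23.26 = 23.26 > 14.07, while 0·23.26 = 0.00 ≤ 14.07

Final: 1 servers


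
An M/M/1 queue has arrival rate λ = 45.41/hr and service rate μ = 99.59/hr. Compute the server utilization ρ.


ρ = λ/μ = 45.41/99.59 = 0.4560

Final: 0.4560


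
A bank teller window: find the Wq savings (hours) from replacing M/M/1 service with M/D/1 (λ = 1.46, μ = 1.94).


ρ = 1.46/1.94 = 0.7526
Wq(M/M/1) = ρ/(μ−λ) = 0.7526/0.4800 = 1.56787 hr
Wq(M/D/1) = ρ/(2(μ−λ)) = 0.78393 hr
Savings = 1.56787 − 0.78393 = 0.78393 hr

Final: 0.78393 hr


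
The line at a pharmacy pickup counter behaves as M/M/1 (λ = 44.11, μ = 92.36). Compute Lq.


ρ = 44.11/92.36 = 0.4776
Lq = ρ²/(1−ρ) = 0.2281/0.5224 = 0.4366

Final: 0.4366


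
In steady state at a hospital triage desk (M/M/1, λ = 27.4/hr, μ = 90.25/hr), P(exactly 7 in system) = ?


ρ = 27.4/90.25 = 0.3036
P_n = (1−ρ)·ρ^n = (1 − 0.3036)·0.3036^7 = 0.6964·0.0002378 = 0.0001656

Final: 0.0001656


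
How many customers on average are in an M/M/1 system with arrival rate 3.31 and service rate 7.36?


ρ = λ/μ = 3.31/7.36 = 0.4497
L = ρ/(1−ρ) = 0.4497/(1 − 0.4497) = 0.4497/0.5503 = 0.8173

Final: 0.8173


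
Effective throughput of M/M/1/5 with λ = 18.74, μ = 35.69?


ρ = 0.5251; P_K = (1−ρ)ρ^5/(1−ρ^6) = 0.019361
λ_eff = λ(1 − P_K) = 18.74·(1 − 0.019361) = 18.74·0.980639 = 18.3772 /hr

Final: 18.3772 /hr


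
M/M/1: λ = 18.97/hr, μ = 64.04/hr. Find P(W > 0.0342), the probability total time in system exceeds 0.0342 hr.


W ~ Exponential(μ−λ) for M/M/1.
μ − λ = 64.04 − 18.97 = 45.0700
P(W > t) = e^{−(μ−λ)t} = e^{−1.5414} = 0.214082

Final: 0.214082


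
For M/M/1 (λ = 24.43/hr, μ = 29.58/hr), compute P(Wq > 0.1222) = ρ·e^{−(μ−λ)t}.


ρ = 24.43/29.58 = 0.8259
P(Wq > t) = ρ·e^{−(μ−λ)t} = 0.8259·e^{−0.6293}
= 0.8259·0.532949 = 0.440160

Final: 0.440160


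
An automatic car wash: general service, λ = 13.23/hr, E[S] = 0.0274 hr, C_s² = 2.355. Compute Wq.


ρ = λ·E[S] = 13.23·0.0274 = 0.3625
E[S²] = E[S]²(1+C_s²) = 0.0274²·(1+2.355) = 0.002519
Wq = λ·E[S²]/(2(1−ρ)) = 13.23·0.002519/(2·0.6375) = 0.02614 hr

Final: 0.02614 hr


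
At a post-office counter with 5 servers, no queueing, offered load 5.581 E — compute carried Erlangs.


B(5,5.581) = 0.330141 (Erlang-B)
Carried load = a(1 − B) = 5.581·(1 − 0.330141) = 5.581·0.669859 = 3.7385 E

Final: 3.7385 Erlangs


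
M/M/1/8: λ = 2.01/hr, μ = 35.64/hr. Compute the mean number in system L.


ρ = 2.01/35.64 = 0.05640
L = ρ[1 − (K+1)ρ^K + Kρ^(K+1)] / [(1−ρ)(1−ρ^(K+1))]
Numerator: 0.05640·(1 − 9·1.023e-10 + 8·5.772e-12) = 0.056397
Denominator: (0.9436)·(1.000000) = 0.943603
L = 0.056397/0.943603 = 0.05977

Final: 0.05977


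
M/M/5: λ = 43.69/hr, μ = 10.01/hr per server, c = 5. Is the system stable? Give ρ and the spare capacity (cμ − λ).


Total capacity cμ = 5·10.01 = 50.05/hr
ρ = λ/(cμ) = 43.69/50.05 = 0.8729
Stable ⇔ ρ < 1: YES
Spare capacity = cμ − λ = 50.05 − 43.69 = 6.36/hr

Final: ρ = 0.8729; stable; margin = 6.36/hr


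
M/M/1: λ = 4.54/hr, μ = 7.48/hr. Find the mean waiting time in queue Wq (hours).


ρ = 4.54/7.48 = 0.6070
Wq = ρ/(μ−λ) = 0.6070/(7.48 − 4.54) = 0.6070/2.94 = 0.2064 hr

Final: 0.2064 hr


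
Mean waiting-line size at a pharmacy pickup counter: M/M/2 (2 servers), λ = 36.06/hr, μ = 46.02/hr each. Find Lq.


a = λ/μ = 0.7836; ρ = a/2 = 0.3918
P₀ = 0.437002
Lq = P₀·a^c·ρ / (c!·(1−ρ)²) = 0.437002·0.61399·0.3918/(2·0.36992)
= 0.14209

Final: 0.14209


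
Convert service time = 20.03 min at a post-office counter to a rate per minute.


μ = 1/(service time) in consistent units.
1 minute = 1 min, so μ = 1/20.03 = 0.04993 per minute

Final: 0.04993 /min


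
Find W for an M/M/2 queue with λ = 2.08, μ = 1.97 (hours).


a = 1.0558; ρ = 0.5279; P₀ = 0.308970
Lq = P₀·a^c·ρ/(c!(1−ρ)²) = 0.40796
Wq = Lq/λ = 0.40796/2.08 = 0.19613 hr
W = Wq + 1/μ = 0.19613 + 0.50761 = 0.70375 hr

Final: 0.70375 hr


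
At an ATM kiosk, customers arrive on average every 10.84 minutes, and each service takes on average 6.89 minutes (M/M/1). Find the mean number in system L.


λ = 60/10.84 = 5.5351 /hr
μ = 60/6.89 = 8.7083 /hr
ρ = λ/μ = 5.5351/8.7083 = 0.6356
L = ρ/(1−ρ) = 0.6356/0.3644 = 1.7443

Final: 1.7443


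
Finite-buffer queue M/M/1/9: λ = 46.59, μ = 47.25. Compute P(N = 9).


ρ = λ/μ = 46.59/47.25 = 0.9860
P_K = (1−ρ)ρ^K/(1−ρ^(K+1)) = (0.01397·0.881086)/(1 − 0.868778)
= 0.012307/0.131222 = 0.093790

Final: 0.093790


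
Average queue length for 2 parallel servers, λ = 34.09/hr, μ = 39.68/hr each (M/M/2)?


a = λ/μ = 0.8591; ρ = a/2 = 0.4296
P₀ = 0.399030
Lq = P₀·a^c·ρ / (c!·(1−ρ)²) = 0.399030·0.73809·0.4296/(2·0.32540)
= 0.19440

Final: 0.19440


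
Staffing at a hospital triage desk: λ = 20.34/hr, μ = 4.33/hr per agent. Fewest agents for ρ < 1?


Stability requires cμ > λ ⇔ c > λ/μ.
λ/μ = 20.34/4.33 = 4.6975
Minimum integer c = ⌊4.6975⌋ + 1 = 5
Check: 5·4.33 = 21.65 > 20.34, while 4·4.33 = 17.32 ≤ 20.34

Final: 5 servers


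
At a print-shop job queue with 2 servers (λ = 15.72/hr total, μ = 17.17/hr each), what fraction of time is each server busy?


ρ = λ/(cμ) = 15.72/(2·17.17) = 15.72/34.34 = 0.4578

Final: 0.4578


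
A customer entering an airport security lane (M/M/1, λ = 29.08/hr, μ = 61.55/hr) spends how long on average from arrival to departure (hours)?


W = 1/(μ−λ) = 1/(61.55 − 29.08) = 1/32.47 = 0.03080 hr

Final: 0.03080 hr


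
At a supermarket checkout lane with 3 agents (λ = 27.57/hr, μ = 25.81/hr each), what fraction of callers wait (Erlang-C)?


a = λ/μ = 1.0682; ρ = a/3 = 0.3561
P₀ = 0.338504 (from M/M/c formula)
C(c,a) = [a^c/(c!(1−ρ))]·P₀ = [1.21884/(6·0.6439)]·0.338504
= 0.31547·0.338504 = 0.106786

Final: 0.106786
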